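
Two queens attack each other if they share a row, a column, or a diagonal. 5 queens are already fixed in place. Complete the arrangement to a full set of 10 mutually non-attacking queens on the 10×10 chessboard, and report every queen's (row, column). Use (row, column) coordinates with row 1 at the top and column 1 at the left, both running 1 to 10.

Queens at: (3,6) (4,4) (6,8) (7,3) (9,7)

Row 1: attacked by (3,6)→{4,6,8}; (4,4)→{1,4,7}; (6,8)→{3,8}; (7,3)→{3,9}; (9,7)→{7}. Safe: 2, 5, 10. Place at column 10.
Row 2: attacked by (1,10)→{9,10}; (3,6)→{5,6,7}; (4,4)→{2,4,6}; (6,8)→{4,8}; (7,3)→{3,8}; (9,7)→{7}. Safe: 1. Place at column 1.
Row 5: attacked by (1,10)→{6,10}; (2,1)→{1,4}; (3,6)→{4,6,8}; (4,4)→{3,4,5}; (6,8)→{7,8,9}; (7,3)→{1,3,5}; (9,7)→{3,7}. Safe: 2. Place at column 2.
Row 8: attacked by (1,10)→{3,10}; (2,1)→{1,7}; (3,6)→{1,6}; (4,4)→{4,8}; (5,2)→{2,5}; (6,8)→{6,8,10}; (7,3)→{2,3,4}; (9,7)→{6,7,8}. Safe: 9. Place at column 9.
Row 10: attacked by (1,10)→{1,10}; (2,1)→{1,9}; (3,6)→{6}; (4,4)→{4,10}; (5,2)→{2,7}; (6,8)→{4,8}; (7,3)→{3,6}; (8,9)→{7,9}; (9,7)→{6,7,8}. Safe: 5. Place at column 5.
Columns [10, 1, 6, 4, 2, 8, 3, 9, 7, 5], r−c [-9, 1, -3, 0, 3, -2, 4, -1, 2, 5], r+c [11, 3, 9, 8, 7, 14, 10, 17, 16, 15] are all distinct, so no two queens attack.

(1,10) (2,1) (3,6) (4,4) (5,2) (6,8) (7,3) (8,9) (9,7) (10,5)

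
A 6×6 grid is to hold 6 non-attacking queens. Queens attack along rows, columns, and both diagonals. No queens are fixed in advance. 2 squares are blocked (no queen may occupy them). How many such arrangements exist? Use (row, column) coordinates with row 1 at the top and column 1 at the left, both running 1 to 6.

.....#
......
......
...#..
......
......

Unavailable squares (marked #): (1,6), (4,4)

4

Branch on row 1: col 1 → 0; col 2 → 1; col 3 → 1; col 4 → 1; col 5 → 1.
Sum: 0 + 1 + 1 + 1 + 1 = 4.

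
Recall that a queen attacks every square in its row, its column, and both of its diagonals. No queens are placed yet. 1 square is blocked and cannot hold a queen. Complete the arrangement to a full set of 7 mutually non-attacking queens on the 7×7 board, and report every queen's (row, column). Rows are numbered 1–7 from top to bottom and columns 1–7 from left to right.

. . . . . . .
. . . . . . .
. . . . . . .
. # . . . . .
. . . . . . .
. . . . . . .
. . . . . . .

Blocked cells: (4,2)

(1,5) (2,2) (3,6) (4,3) (5,7) (6,4) (7,1)

Row 1: Safe: 1, 2, 3, 4, 5, 6, 7. Place at column 5.
Row 2: attacked by (1,5)→{4,5,6}. Safe: 1, 2, 3, 7. Place at column 2.
Row 3: attacked by (1,5)→{3,5,7}; (2,2)→{1,2,3}. Safe: 4, 6. Place at column 6.
Row 4: attacked by (1,5)→{2,5}; (2,2)→{2,4}; (3,6)→{5,6,7}. Blocked: 2. Safe: 1, 3. Place at column 3.
Row 5: attacked by (1,5)→{1,5}; (2,2)→{2,5}; (3,6)→{4,6}; (4,3)→{2,3,4}. Safe: 7. Place at column 7.
Row 6: attacked by (1,5)→{5}; (2,2)→{2,6}; (3,6)→{3,6}; (4,3)→{1,3,5}; (5,7)→{6,7}. Safe: 4. Place at column 4.
Row 7: attacked by (1,5)→{5}; (2,2)→{2,7}; (3,6)→{2,6}; (4,3)→{3,6}; (5,7)→{5,7}; (6,4)→{3,4,5}. Safe: 1. Place at column 1.
Columns [5, 2, 6, 3, 7, 4, 1], r−c [-4, 0, -3, 1, -2, 2, 6], r+c [6, 4, 9, 7, 12, 10, 8] are all distinct, so no two queens attack.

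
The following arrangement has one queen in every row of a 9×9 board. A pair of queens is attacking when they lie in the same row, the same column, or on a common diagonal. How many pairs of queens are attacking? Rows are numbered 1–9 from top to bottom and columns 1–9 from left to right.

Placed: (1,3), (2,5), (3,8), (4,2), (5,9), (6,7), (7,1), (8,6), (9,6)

3

Same column: (8,6)–(9,6) (column 6).
Same diagonal: (4,2)–(8,6) (|4−8| = |2−6| = 4); (5,9)–(8,6) (|5−8| = |9−6| = 3).
Total attacking pairs: 3.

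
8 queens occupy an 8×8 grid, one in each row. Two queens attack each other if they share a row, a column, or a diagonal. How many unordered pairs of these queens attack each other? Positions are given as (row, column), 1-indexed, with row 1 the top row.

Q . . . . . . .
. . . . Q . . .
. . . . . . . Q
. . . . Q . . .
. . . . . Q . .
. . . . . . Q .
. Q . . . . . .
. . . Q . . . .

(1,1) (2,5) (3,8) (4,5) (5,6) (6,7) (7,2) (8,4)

Same column: (2,5)–(4,5) (column 5).
Same diagonal: (3,8)–(5,6) (|3−5| = |8−6| = 2); (4,5)–(5,6) (|4−5| = |5−6| = 1); (4,5)–(6,7) (|4−6| = |5−7| = 2); (4,5)–(7,2) (|4−7| = |5−2| = 3); (5,6)–(6,7) (|5−6| = |6−7| = 1).
Total attacking pairs: 6.

6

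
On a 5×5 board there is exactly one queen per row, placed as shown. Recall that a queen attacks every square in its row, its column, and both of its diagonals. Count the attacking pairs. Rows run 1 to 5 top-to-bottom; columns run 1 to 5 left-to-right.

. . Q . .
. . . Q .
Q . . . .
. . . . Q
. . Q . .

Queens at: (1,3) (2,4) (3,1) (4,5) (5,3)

Same column: (1,3)–(5,3) (column 3).
Same diagonal: (1,3)–(2,4) (|1−2| = |3−4| = 1); (1,3)–(3,1) (|1−3| = |3−1| = 2); (3,1)–(5,3) (|3−5| = |1−3| = 2).
Total attacking pairs: 4.

4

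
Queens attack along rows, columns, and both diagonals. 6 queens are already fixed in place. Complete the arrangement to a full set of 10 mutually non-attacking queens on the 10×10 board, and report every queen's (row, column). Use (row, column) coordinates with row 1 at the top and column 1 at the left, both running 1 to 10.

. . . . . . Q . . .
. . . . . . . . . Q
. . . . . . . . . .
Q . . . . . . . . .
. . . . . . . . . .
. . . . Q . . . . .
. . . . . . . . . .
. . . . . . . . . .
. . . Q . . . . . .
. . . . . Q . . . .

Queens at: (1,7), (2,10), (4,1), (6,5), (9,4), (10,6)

Row 3: attacked by (1,7)→{5,7,9}; (2,10)→{9,10}; (4,1)→{1,2}; (6,5)→{2,5,8}; (9,4)→{4,10}; (10,6)→{6}. Safe: 3. Place at column 3.
Row 5: attacked by (1,7)→{3,7}; (2,10)→{7,10}; (3,3)→{1,3,5}; (4,1)→{1,2}; (6,5)→{4,5,6}; (9,4)→{4,8}; (10,6)→{1,6}. Safe: 9. Place at column 9.
Row 7: attacked by (1,7)→{1,7}; (2,10)→{5,10}; (3,3)→{3,7}; (4,1)→{1,4}; (5,9)→{7,9}; (6,5)→{4,5,6}; (9,4)→{2,4,6}; (10,6)→{3,6,9}. Safe: 8. Place at column 8.
Row 8: attacked by (1,7)→{7}; (2,10)→{4,10}; (3,3)→{3,8}; (4,1)→{1,5}; (5,9)→{6,9}; (6,5)→{3,5,7}; (7,8)→{7,8,9}; (9,4)→{3,4,5}; (10,6)→{4,6,8}. Safe: 2. Place at column 2.
Columns [7, 10, 3, 1, 9, 5, 8, 2, 4, 6], r−c [-6, -8, 0, 3, -4, 1, -1, 6, 5, 4], r+c [8, 12, 6, 5, 14, 11, 15, 10, 13, 16] are all distinct, so no two queens attack.

(1,7) (2,10) (3,3) (4,1) (5,9) (6,5) (7,8) (8,2) (9,4) (10,6)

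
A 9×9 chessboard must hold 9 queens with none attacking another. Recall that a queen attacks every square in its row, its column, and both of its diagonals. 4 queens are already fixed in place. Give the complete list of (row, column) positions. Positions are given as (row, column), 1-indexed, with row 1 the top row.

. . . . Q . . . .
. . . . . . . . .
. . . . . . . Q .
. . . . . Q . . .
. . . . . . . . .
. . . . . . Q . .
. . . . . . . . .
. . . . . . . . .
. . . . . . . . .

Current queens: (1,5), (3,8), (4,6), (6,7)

Row 2: attacked by (1,5)→{4,5,6}; (3,8)→{7,8,9}; (4,6)→{4,6,8}; (6,7)→{3,7}. Safe: 1, 2. Place at column 1.
Row 5: attacked by (1,5)→{1,5,9}; (2,1)→{1,4}; (3,8)→{6,8}; (4,6)→{5,6,7}; (6,7)→{6,7,8}. Safe: 2, 3. Place at column 3.
Row 7: attacked by (1,5)→{5}; (2,1)→{1,6}; (3,8)→{4,8}; (4,6)→{3,6,9}; (5,3)→{1,3,5}; (6,7)→{6,7,8}. Safe: 2. Place at column 2.
Row 8: attacked by (1,5)→{5}; (2,1)→{1,7}; (3,8)→{3,8}; (4,6)→{2,6}; (5,3)→{3,6}; (6,7)→{5,7,9}; (7,2)→{1,2,3}. Safe: 4. Place at column 4.
Row 9: attacked by (1,5)→{5}; (2,1)→{1,8}; (3,8)→{2,8}; (4,6)→{1,6}; (5,3)→{3,7}; (6,7)→{4,7}; (7,2)→{2,4}; (8,4)→{3,4,5}. Safe: 9. Place at column 9.
Columns [5, 1, 8, 6, 3, 7, 2, 4, 9], r−c [-4, 1, -5, -2, 2, -1, 5, 4, 0], r+c [6, 3, 11, 10, 8, 13, 9, 12, 18] are all distinct, so no two queens attack.

(1,5) (2,1) (3,8) (4,6) (5,3) (6,7) (7,2) (8,4) (9,9)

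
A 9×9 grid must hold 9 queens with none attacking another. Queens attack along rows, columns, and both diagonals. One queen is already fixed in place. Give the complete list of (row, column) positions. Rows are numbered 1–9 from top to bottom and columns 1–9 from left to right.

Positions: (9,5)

(1,2) (2,8) (3,6) (4,9) (5,3) (6,1) (7,4) (8,7) (9,5)

Row 1: attacked by (9,5)→{5}. Safe: 1, 2, 3, 4, 6, 7, 8, 9. Place at column 2.
Row 2: attacked by (1,2)→{1,2,3}; (9,5)→{5}. Safe: 4, 6, 7, 8, 9. Place at column 8.
Row 3: attacked by (1,2)→{2,4}; (2,8)→{7,8,9}; (9,5)→{5}. Safe: 1, 3, 6. Place at column 6.
Row 4: attacked by (1,2)→{2,5}; (2,8)→{6,8}; (3,6)→{5,6,7}; (9,5)→{5}. Safe: 1, 3, 4, 9. Place at column 9.
Row 5: attacked by (1,2)→{2,6}; (2,8)→{5,8}; (3,6)→{4,6,8}; (4,9)→{8,9}; (9,5)→{1,5,9}. Safe: 3, 7. Place at column 3.
Row 6: attacked by (1,2)→{2,7}; (2,8)→{4,8}; (3,6)→{3,6,9}; (4,9)→{7,9}; (5,3)→{2,3,4}; (9,5)→{2,5,8}. Safe: 1. Place at column 1.
Row 7: attacked by (1,2)→{2,8}; (2,8)→{3,8}; (3,6)→{2,6}; (4,9)→{6,9}; (5,3)→{1,3,5}; (6,1)→{1,2}; (9,5)→{3,5,7}. Safe: 4. Place at column 4.
Row 8: attacked by (1,2)→{2,9}; (2,8)→{2,8}; (3,6)→{1,6}; (4,9)→{5,9}; (5,3)→{3,6}; (6,1)→{1,3}; (7,4)→{3,4,5}; (9,5)→{4,5,6}. Safe: 7. Place at column 7.
Columns [2, 8, 6, 9, 3, 1, 4, 7, 5], r−c [-1, -6, -3, -5, 2, 5, 3, 1, 4], r+c [3, 10, 9, 13, 8, 7, 11, 15, 14] are all distinct, so no two queens attack.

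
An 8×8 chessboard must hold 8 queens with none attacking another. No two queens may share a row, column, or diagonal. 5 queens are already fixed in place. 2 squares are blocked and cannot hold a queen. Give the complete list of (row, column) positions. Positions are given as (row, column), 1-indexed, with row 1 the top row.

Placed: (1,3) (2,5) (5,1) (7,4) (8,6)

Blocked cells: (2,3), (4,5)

Row 3: attacked by (1,3)→{1,3,5}; (2,5)→{4,5,6}; (5,1)→{1,3}; (7,4)→{4,8}; (8,6)→{1,6}. Safe: 2, 7. Place at column 2.
Row 4: attacked by (1,3)→{3,6}; (2,5)→{3,5,7}; (3,2)→{1,2,3}; (5,1)→{1,2}; (7,4)→{1,4,7}; (8,6)→{2,6}. Blocked: 5. Safe: 8. Place at column 8.
Row 6: attacked by (1,3)→{3,8}; (2,5)→{1,5}; (3,2)→{2,5}; (4,8)→{6,8}; (5,1)→{1,2}; (7,4)→{3,4,5}; (8,6)→{4,6,8}. Safe: 7. Place at column 7.
Columns [3, 5, 2, 8, 1, 7, 4, 6], r−c [-2, -3, 1, -4, 4, -1, 3, 2], r+c [4, 7, 5, 12, 6, 13, 11, 14] are all distinct, so no two queens attack.

(1,3) (2,5) (3,2) (4,8) (5,1) (6,7) (7,4) (8,6)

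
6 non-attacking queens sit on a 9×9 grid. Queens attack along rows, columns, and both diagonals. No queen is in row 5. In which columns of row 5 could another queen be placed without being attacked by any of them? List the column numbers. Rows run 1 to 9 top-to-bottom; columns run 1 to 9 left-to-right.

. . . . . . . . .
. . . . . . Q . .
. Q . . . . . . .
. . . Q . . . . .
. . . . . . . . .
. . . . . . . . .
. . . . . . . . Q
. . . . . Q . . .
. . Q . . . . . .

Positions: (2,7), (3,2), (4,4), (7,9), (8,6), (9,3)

columns 1, 8

(2,7) attacks row 5 at column 7 and diagonals 4.
(3,2) attacks row 5 at column 2 and diagonals 4.
(4,4) attacks row 5 at column 4 and diagonals 3, 5.
(7,9) attacks row 5 at column 9 and diagonals 7.
(8,6) attacks row 5 at column 6 and diagonals 3, 9.
(9,3) attacks row 5 at column 3 and diagonals 7.
Attacked columns: {2, 3, 4, 5, 6, 7, 9}. Safe: {1, 8}.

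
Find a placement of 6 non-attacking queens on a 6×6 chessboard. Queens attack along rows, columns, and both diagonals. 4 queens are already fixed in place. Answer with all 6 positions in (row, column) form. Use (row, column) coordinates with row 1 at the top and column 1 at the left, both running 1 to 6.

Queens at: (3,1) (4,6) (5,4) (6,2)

(1,5) (2,3) (3,1) (4,6) (5,4) (6,2)

Row 1: attacked by (3,1)→{1,3}; (4,6)→{3,6}; (5,4)→{4}; (6,2)→{2}. Safe: 5. Place at column 5.
Row 2: attacked by (1,5)→{4,5,6}; (3,1)→{1,2}; (4,6)→{4,6}; (5,4)→{1,4}; (6,2)→{2,6}. Safe: 3. Place at column 3.
Columns [5, 3, 1, 6, 4, 2], r−c [-4, -1, 2, -2, 1, 4], r+c [6, 5, 4, 10, 9, 8] are all distinct, so no two queens attack.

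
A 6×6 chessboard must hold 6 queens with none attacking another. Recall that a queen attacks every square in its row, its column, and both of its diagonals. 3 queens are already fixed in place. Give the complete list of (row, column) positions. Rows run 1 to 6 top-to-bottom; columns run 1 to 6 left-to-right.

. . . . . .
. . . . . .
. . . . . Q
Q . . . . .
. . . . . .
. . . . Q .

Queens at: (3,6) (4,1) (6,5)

(1,2) (2,4) (3,6) (4,1) (5,3) (6,5)

Row 1: attacked by (3,6)→{4,6}; (4,1)→{1,4}; (6,5)→{5}. Safe: 2, 3. Place at column 2.
Row 2: attacked by (1,2)→{1,2,3}; (3,6)→{5,6}; (4,1)→{1,3}; (6,5)→{1,5}. Safe: 4. Place at column 4.
Row 5: attacked by (1,2)→{2,6}; (2,4)→{1,4}; (3,6)→{4,6}; (4,1)→{1,2}; (6,5)→{4,5,6}. Safe: 3. Place at column 3.
Columns [2, 4, 6, 1, 3, 5], r−c [-1, -2, -3, 3, 2, 1], r+c [3, 6, 9, 5, 8, 11] are all distinct, so no two queens attack.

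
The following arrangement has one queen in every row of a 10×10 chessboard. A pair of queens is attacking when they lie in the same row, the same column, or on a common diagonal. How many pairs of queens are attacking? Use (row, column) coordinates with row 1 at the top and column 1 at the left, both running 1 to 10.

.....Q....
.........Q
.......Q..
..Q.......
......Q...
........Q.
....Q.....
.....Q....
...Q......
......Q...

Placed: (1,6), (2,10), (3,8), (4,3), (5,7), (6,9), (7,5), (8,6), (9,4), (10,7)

8

Same column: (1,6)–(8,6) (column 6); (5,7)–(10,7) (column 7).
Same diagonal: (1,6)–(3,8) (|1−3| = |6−8| = 2); (1,6)–(4,3) (|1−4| = |6−3| = 3); (2,10)–(5,7) (|2−5| = |10−7| = 3); (2,10)–(7,5) (|2−7| = |10−5| = 5); (5,7)–(7,5) (|5−7| = |7−5| = 2); (7,5)–(8,6) (|7−8| = |5−6| = 1).
Total attacking pairs: 8.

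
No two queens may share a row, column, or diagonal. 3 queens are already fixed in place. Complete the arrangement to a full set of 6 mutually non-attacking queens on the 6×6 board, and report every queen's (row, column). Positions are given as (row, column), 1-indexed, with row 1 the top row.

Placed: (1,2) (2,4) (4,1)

(1,2) (2,4) (3,6) (4,1) (5,3) (6,5)

Row 3: attacked by (1,2)→{2,4}; (2,4)→{3,4,5}; (4,1)→{1,2}. Safe: 6. Place at column 6.
Row 5: attacked by (1,2)→{2,6}; (2,4)→{1,4}; (3,6)→{4,6}; (4,1)→{1,2}. Safe: 3, 5. Place at column 3.
Row 6: attacked by (1,2)→{2}; (2,4)→{4}; (3,6)→{3,6}; (4,1)→{1,3}; (5,3)→{2,3,4}. Safe: 5. Place at column 5.
Columns [2, 4, 6, 1, 3, 5], r−c [-1, -2, -3, 3, 2, 1], r+c [3, 6, 9, 5, 8, 11] are all distinct, so no two queens attack.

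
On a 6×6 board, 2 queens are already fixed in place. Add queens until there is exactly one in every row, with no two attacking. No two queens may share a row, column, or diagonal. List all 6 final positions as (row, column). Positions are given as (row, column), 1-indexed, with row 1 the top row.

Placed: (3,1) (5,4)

Row 1: attacked by (3,1)→{1,3}; (5,4)→{4}. Safe: 2, 5, 6. Place at column 5.
Row 2: attacked by (1,5)→{4,5,6}; (3,1)→{1,2}; (5,4)→{1,4}. Safe: 3. Place at column 3.
Row 4: attacked by (1,5)→{2,5}; (2,3)→{1,3,5}; (3,1)→{1,2}; (5,4)→{3,4,5}. Safe: 6. Place at column 6.
Row 6: attacked by (1,5)→{5}; (2,3)→{3}; (3,1)→{1,4}; (4,6)→{4,6}; (5,4)→{3,4,5}. Safe: 2. Place at column 2.
Columns [5, 3, 1, 6, 4, 2], r−c [-4, -1, 2, -2, 1, 4], r+c [6, 5, 4, 10, 9, 8] are all distinct, so no two queens attack.

(1,5) (2,3) (3,1) (4,6) (5,4) (6,2)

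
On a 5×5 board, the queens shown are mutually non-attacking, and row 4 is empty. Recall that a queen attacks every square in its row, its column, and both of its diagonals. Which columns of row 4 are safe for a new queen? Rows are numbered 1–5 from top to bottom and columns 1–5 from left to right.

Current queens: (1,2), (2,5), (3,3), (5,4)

(1,2) attacks row 4 at column 2 and diagonals 5.
(2,5) attacks row 4 at column 5 and diagonals 3.
(3,3) attacks row 4 at column 3 and diagonals 2, 4.
(5,4) attacks row 4 at column 4 and diagonals 3, 5.
Attacked columns: {2, 3, 4, 5}. Safe: {1}.

columns 1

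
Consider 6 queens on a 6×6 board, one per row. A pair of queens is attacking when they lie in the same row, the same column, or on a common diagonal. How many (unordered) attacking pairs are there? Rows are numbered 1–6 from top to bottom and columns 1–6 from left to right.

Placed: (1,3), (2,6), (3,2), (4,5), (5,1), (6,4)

All columns are distinct and no two queens satisfy |Δrow| = |Δcol|, so no pair attacks.

0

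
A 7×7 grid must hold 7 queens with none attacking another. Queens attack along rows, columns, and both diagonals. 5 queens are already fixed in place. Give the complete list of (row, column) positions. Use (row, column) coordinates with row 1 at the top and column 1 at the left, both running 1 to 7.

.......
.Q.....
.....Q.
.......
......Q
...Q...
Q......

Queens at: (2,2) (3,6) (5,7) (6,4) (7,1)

(1,5) (2,2) (3,6) (4,3) (5,7) (6,4) (7,1)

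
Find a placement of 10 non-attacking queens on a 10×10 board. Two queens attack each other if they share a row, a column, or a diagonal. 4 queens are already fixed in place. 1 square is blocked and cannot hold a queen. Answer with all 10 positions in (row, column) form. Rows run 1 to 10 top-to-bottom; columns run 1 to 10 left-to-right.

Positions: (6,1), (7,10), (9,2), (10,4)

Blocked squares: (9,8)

Row 1: attacked by (6,1)→{1,6}; (7,10)→{4,10}; (9,2)→{2,10}; (10,4)→{4}. Safe: 3, 5, 7, 8, 9. Place at column 5.
Row 2: attacked by (1,5)→{4,5,6}; (6,1)→{1,5}; (7,10)→{5,10}; (9,2)→{2,9}; (10,4)→{4}. Safe: 3, 7, 8. Place at column 7.
Row 3: attacked by (1,5)→{3,5,7}; (2,7)→{6,7,8}; (6,1)→{1,4}; (7,10)→{6,10}; (9,2)→{2,8}; (10,4)→{4}. Safe: 9. Place at column 9.
Row 4: attacked by (1,5)→{2,5,8}; (2,7)→{5,7,9}; (3,9)→{8,9,10}; (6,1)→{1,3}; (7,10)→{7,10}; (9,2)→{2,7}; (10,4)→{4,10}. Safe: 6. Place at column 6.
Row 5: attacked by (1,5)→{1,5,9}; (2,7)→{4,7,10}; (3,9)→{7,9}; (4,6)→{5,6,7}; (6,1)→{1,2}; (7,10)→{8,10}; (9,2)→{2,6}; (10,4)→{4,9}. Safe: 3. Place at column 3.
Row 8: attacked by (1,5)→{5}; (2,7)→{1,7}; (3,9)→{4,9}; (4,6)→{2,6,10}; (5,3)→{3,6}; (6,1)→{1,3}; (7,10)→{9,10}; (9,2)→{1,2,3}; (10,4)→{2,4,6}. Safe: 8. Place at column 8.
Columns [5, 7, 9, 6, 3, 1, 10, 8, 2, 4], r−c [-4, -5, -6, -2, 2, 5, -3, 0, 7, 6], r+c [6, 9, 12, 10, 8, 7, 17, 16, 11, 14] are all distinct, so no two queens attack.

(1,5) (2,7) (3,9) (4,6) (5,3) (6,1) (7,10) (8,8) (9,2) (10,4)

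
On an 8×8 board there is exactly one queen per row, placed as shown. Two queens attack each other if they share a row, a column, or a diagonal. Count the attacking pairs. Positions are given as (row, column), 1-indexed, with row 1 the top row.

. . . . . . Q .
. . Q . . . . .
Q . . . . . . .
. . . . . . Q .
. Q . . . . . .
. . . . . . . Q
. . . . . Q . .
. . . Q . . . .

Same column: (1,7)–(4,7) (column 7).
Total attacking pairs: 1.

1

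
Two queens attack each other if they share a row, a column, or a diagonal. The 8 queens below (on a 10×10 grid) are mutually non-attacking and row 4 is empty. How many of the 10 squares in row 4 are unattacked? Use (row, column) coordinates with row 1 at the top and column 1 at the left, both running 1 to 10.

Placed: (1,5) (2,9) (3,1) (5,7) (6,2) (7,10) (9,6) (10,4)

1

(1,5) attacks row 4 at column 5 and diagonals 2, 8.
(2,9) attacks row 4 at column 9 and diagonals 7.
(3,1) attacks row 4 at column 1 and diagonals 2.
(5,7) attacks row 4 at column 7 and diagonals 6, 8.
(6,2) attacks row 4 at column 2 and diagonals 4.
(7,10) attacks row 4 at column 10 and diagonals 7.
(9,6) attacks row 4 at column 6 and diagonals 1.
(10,4) attacks row 4 at column 4 and diagonals 10.
Attacked columns: {1, 2, 4, 5, 6, 7, 8, 9, 10}. Safe: {3}.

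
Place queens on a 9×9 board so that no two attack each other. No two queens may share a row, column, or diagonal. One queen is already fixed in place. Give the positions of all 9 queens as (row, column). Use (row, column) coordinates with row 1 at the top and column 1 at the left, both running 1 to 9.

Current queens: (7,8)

Row 1: attacked by (7,8)→{2,8}. Safe: 1, 3, 4, 5, 6, 7, 9. Place at column 6.
Row 2: attacked by (1,6)→{5,6,7}; (7,8)→{3,8}. Safe: 1, 2, 4, 9. Place at column 2.
Row 3: attacked by (1,6)→{4,6,8}; (2,2)→{1,2,3}; (7,8)→{4,8}. Safe: 5, 7, 9. Place at column 5.
Row 4: attacked by (1,6)→{3,6,9}; (2,2)→{2,4}; (3,5)→{4,5,6}; (7,8)→{5,8}. Safe: 1, 7. Place at column 7.
Row 5: attacked by (1,6)→{2,6}; (2,2)→{2,5}; (3,5)→{3,5,7}; (4,7)→{6,7,8}; (7,8)→{6,8}. Safe: 1, 4, 9. Place at column 9.
Row 6: attacked by (1,6)→{1,6}; (2,2)→{2,6}; (3,5)→{2,5,8}; (4,7)→{5,7,9}; (5,9)→{8,9}; (7,8)→{7,8,9}. Safe: 3, 4. Place at column 3.
Row 8: attacked by (1,6)→{6}; (2,2)→{2,8}; (3,5)→{5}; (4,7)→{3,7}; (5,9)→{6,9}; (6,3)→{1,3,5}; (7,8)→{7,8,9}. Safe: 4. Place at column 4.
Row 9: attacked by (1,6)→{6}; (2,2)→{2,9}; (3,5)→{5}; (4,7)→{2,7}; (5,9)→{5,9}; (6,3)→{3,6}; (7,8)→{6,8}; (8,4)→{3,4,5}. Safe: 1. Place at column 1.
Columns [6, 2, 5, 7, 9, 3, 8, 4, 1], r−c [-5, 0, -2, -3, -4, 3, -1, 4, 8], r+c [7, 4, 8, 11, 14, 9, 15, 12, 10] are all distinct, so no two queens attack.

(1,6) (2,2) (3,5) (4,7) (5,9) (6,3) (7,8) (8,4) (9,1)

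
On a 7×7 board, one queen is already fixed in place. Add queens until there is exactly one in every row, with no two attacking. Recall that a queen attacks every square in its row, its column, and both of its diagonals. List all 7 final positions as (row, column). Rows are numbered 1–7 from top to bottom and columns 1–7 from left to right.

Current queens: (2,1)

Row 1: attacked by (2,1)→{1,2}. Safe: 3, 4, 5, 6, 7. Place at column 6.
Row 3: attacked by (1,6)→{4,6}; (2,1)→{1,2}. Safe: 3, 5, 7. Place at column 3.
Row 4: attacked by (1,6)→{3,6}; (2,1)→{1,3}; (3,3)→{2,3,4}. Safe: 5, 7. Place at column 5.
Row 5: attacked by (1,6)→{2,6}; (2,1)→{1,4}; (3,3)→{1,3,5}; (4,5)→{4,5,6}. Safe: 7. Place at column 7.
Row 6: attacked by (1,6)→{1,6}; (2,1)→{1,5}; (3,3)→{3,6}; (4,5)→{3,5,7}; (5,7)→{6,7}. Safe: 2, 4. Place at column 2.
Row 7: attacked by (1,6)→{6}; (2,1)→{1,6}; (3,3)→{3,7}; (4,5)→{2,5}; (5,7)→{5,7}; (6,2)→{1,2,3}. Safe: 4. Place at column 4.
Columns [6, 1, 3, 5, 7, 2, 4], r−c [-5, 1, 0, -1, -2, 4, 3], r+c [7, 3, 6, 9, 12, 8, 11] are all distinct, so no two queens attack.

(1,6) (2,1) (3,3) (4,5) (5,7) (6,2) (7,4)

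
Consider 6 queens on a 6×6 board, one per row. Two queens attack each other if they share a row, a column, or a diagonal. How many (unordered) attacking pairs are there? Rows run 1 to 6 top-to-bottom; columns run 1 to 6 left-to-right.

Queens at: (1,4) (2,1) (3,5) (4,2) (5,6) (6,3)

All columns are distinct and no two queens satisfy |Δrow| = |Δcol|, so no pair attacks.

0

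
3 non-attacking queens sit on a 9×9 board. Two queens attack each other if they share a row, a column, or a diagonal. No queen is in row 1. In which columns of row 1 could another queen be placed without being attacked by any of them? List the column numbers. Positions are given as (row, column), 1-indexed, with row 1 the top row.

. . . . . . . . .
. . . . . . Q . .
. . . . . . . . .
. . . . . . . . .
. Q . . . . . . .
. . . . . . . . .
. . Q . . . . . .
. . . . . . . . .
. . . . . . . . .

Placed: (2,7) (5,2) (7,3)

(2,7) attacks row 1 at column 7 and diagonals 6, 8.
(5,2) attacks row 1 at column 2 and diagonals 6.
(7,3) attacks row 1 at column 3 and diagonals 9.
Attacked columns: {2, 3, 6, 7, 8, 9}. Safe: {1, 4, 5}.

columns 1, 4, 5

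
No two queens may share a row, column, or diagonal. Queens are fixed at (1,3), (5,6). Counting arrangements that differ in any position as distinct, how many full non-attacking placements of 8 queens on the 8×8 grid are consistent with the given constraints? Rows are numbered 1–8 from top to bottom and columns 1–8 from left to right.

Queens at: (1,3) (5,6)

2

Branch on row 2: col 1 → 0; col 5 → 1; col 7 → 1; col 8 → 0.
Sum: 0 + 1 + 1 + 0 = 2.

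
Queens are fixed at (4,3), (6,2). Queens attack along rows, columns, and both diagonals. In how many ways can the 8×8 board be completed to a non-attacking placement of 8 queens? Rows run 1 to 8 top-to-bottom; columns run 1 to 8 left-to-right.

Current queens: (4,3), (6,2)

Branch on row 1: col 1 → 0; col 4 → 1; col 5 → 0; col 8 → 1.
Sum: 0 + 1 + 0 + 1 = 2.

2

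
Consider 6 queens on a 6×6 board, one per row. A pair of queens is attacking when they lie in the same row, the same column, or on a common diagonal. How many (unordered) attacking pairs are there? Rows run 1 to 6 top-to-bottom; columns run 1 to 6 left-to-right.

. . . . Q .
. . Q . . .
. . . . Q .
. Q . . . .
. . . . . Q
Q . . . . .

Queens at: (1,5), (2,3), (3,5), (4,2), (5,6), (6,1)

Same column: (1,5)–(3,5) (column 5).
Same diagonal: (1,5)–(4,2) (|1−4| = |5−2| = 3); (2,3)–(5,6) (|2−5| = |3−6| = 3).
Total attacking pairs: 3.

3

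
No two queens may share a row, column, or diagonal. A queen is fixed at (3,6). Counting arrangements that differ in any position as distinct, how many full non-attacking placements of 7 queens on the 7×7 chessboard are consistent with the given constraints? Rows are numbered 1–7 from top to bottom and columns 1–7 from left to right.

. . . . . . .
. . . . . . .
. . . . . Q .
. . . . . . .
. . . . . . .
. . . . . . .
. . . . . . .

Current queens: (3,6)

6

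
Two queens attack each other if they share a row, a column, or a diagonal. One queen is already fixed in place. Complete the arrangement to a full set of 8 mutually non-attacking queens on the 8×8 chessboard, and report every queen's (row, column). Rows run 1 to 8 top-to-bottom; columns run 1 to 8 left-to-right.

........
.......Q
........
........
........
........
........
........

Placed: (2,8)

Row 1: attacked by (2,8)→{7,8}. Safe: 1, 2, 3, 4, 5, 6. Place at column 5.
Row 3: attacked by (1,5)→{3,5,7}; (2,8)→{7,8}. Safe: 1, 2, 4, 6. Place at column 4.
Row 4: attacked by (1,5)→{2,5,8}; (2,8)→{6,8}; (3,4)→{3,4,5}. Safe: 1, 7. Place at column 1.
Row 5: attacked by (1,5)→{1,5}; (2,8)→{5,8}; (3,4)→{2,4,6}; (4,1)→{1,2}. Safe: 3, 7. Place at column 7.
Row 6: attacked by (1,5)→{5}; (2,8)→{4,8}; (3,4)→{1,4,7}; (4,1)→{1,3}; (5,7)→{6,7,8}. Safe: 2. Place at column 2.
Row 7: attacked by (1,5)→{5}; (2,8)→{3,8}; (3,4)→{4,8}; (4,1)→{1,4}; (5,7)→{5,7}; (6,2)→{1,2,3}. Safe: 6. Place at column 6.
Row 8: attacked by (1,5)→{5}; (2,8)→{2,8}; (3,4)→{4}; (4,1)→{1,5}; (5,7)→{4,7}; (6,2)→{2,4}; (7,6)→{5,6,7}. Safe: 3. Place at column 3.
Columns [5, 8, 4, 1, 7, 2, 6, 3], r−c [-4, -6, -1, 3, -2, 4, 1, 5], r+c [6, 10, 7, 5, 12, 8, 13, 11] are all distinct, so no two queens attack.

(1,5) (2,8) (3,4) (4,1) (5,7) (6,2) (7,6) (8,3)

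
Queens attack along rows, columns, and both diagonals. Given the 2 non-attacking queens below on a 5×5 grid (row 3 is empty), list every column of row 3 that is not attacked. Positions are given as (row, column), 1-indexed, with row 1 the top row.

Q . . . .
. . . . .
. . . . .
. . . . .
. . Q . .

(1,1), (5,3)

columns 2, 4

(1,1) attacks row 3 at column 1 and diagonals 3.
(5,3) attacks row 3 at column 3 and diagonals 1, 5.
Attacked columns: {1, 3, 5}. Safe: {2, 4}.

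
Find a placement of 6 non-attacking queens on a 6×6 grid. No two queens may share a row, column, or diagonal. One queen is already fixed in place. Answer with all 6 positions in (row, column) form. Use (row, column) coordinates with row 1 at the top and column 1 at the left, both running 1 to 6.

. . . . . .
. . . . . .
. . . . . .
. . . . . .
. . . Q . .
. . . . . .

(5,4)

(1,5) (2,3) (3,1) (4,6) (5,4) (6,2)

Row 1: attacked by (5,4)→{4}. Safe: 1, 2, 3, 5, 6. Place at column 5.
Row 2: attacked by (1,5)→{4,5,6}; (5,4)→{1,4}. Safe: 2, 3. Place at column 3.
Row 3: attacked by (1,5)→{3,5}; (2,3)→{2,3,4}; (5,4)→{2,4,6}. Safe: 1. Place at column 1.
Row 4: attacked by (1,5)→{2,5}; (2,3)→{1,3,5}; (3,1)→{1,2}; (5,4)→{3,4,5}. Safe: 6. Place at column 6.
Row 6: attacked by (1,5)→{5}; (2,3)→{3}; (3,1)→{1,4}; (4,6)→{4,6}; (5,4)→{3,4,5}. Safe: 2. Place at column 2.
Columns [5, 3, 1, 6, 4, 2], r−c [-4, -1, 2, -2, 1, 4], r+c [6, 5, 4, 10, 9, 8] are all distinct, so no two queens attack.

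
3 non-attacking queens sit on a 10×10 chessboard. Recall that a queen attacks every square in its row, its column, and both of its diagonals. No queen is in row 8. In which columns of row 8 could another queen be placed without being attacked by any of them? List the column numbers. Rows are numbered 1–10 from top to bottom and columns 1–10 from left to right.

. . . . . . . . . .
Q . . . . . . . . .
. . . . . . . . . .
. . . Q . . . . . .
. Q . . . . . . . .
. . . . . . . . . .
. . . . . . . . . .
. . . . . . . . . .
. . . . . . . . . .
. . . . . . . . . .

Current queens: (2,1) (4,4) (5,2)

columns 3, 6, 9, 10

(2,1) attacks row 8 at column 1 and diagonals 7.
(4,4) attacks row 8 at column 4 and diagonals 8.
(5,2) attacks row 8 at column 2 and diagonals 5.
Attacked columns: {1, 2, 4, 5, 7, 8}. Safe: {3, 6, 9, 10}.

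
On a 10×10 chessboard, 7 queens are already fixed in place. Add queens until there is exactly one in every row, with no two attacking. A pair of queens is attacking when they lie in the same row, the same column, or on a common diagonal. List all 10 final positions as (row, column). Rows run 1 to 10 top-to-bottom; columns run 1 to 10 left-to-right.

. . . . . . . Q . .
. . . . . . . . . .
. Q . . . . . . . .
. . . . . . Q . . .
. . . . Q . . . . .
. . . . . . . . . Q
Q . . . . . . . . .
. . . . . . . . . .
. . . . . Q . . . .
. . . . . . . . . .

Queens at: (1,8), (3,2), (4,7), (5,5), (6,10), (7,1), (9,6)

(1,8) (2,4) (3,2) (4,7) (5,5) (6,10) (7,1) (8,9) (9,6) (10,3)

Row 2: attacked by (1,8)→{7,8,9}; (3,2)→{1,2,3}; (4,7)→{5,7,9}; (5,5)→{2,5,8}; (6,10)→{6,10}; (7,1)→{1,6}; (9,6)→{6}. Safe: 4. Place at column 4.
Row 8: attacked by (1,8)→{1,8}; (2,4)→{4,10}; (3,2)→{2,7}; (4,7)→{3,7}; (5,5)→{2,5,8}; (6,10)→{8,10}; (7,1)→{1,2}; (9,6)→{5,6,7}. Safe: 9. Place at column 9.
Row 10: attacked by (1,8)→{8}; (2,4)→{4}; (3,2)→{2,9}; (4,7)→{1,7}; (5,5)→{5,10}; (6,10)→{6,10}; (7,1)→{1,4}; (8,9)→{7,9}; (9,6)→{5,6,7}. Safe: 3. Place at column 3.
Columns [8, 4, 2, 7, 5, 10, 1, 9, 6, 3], r−c [-7, -2, 1, -3, 0, -4, 6, -1, 3, 7], r+c [9, 6, 5, 11, 10, 16, 8, 17, 15, 13] are all distinct, so no two queens attack.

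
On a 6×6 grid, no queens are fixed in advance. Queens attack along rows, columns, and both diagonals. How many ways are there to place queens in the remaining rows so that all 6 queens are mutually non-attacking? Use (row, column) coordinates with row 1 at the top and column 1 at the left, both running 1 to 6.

4

Branch on row 1: col 1 → 0; col 2 → 1; col 3 → 1; col 4 → 1; col 5 → 1; col 6 → 0.
Sum: 0 + 1 + 1 + 1 + 1 + 0 = 4.
(This is the classic 6-queens count.)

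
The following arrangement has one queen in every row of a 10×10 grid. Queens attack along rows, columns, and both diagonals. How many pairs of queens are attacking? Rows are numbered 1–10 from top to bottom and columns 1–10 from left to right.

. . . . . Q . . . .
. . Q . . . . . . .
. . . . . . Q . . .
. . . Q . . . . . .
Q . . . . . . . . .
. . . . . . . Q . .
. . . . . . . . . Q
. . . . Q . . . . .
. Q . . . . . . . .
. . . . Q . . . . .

Same column: (8,5)–(10,5) (column 5).
Total attacking pairs: 1.

1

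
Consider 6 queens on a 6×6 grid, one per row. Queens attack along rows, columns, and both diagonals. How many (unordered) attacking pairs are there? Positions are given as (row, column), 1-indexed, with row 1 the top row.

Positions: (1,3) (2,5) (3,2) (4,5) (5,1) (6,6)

1

Same column: (2,5)–(4,5) (column 5).
Total attacking pairs: 1.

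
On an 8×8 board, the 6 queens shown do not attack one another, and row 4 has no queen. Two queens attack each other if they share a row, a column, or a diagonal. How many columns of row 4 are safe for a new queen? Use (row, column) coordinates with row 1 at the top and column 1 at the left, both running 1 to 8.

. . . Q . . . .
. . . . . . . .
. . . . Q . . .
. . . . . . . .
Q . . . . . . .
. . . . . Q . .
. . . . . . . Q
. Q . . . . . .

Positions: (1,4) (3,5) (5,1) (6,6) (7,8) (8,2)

1

(1,4) attacks row 4 at column 4 and diagonals 1, 7.
(3,5) attacks row 4 at column 5 and diagonals 4, 6.
(5,1) attacks row 4 at column 1 and diagonals 2.
(6,6) attacks row 4 at column 6 and diagonals 4, 8.
(7,8) attacks row 4 at column 8 and diagonals 5.
(8,2) attacks row 4 at column 2 and diagonals 6.
Attacked columns: {1, 2, 4, 5, 6, 7, 8}. Safe: {3}.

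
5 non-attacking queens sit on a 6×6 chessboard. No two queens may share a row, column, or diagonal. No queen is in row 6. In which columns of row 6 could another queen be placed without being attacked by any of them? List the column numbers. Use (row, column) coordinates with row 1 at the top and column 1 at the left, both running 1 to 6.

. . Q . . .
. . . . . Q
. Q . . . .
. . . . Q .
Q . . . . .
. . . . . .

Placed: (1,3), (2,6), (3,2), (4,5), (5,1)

(1,3) attacks row 6 at column 3.
(2,6) attacks row 6 at column 6 and diagonals 2.
(3,2) attacks row 6 at column 2 and diagonals 5.
(4,5) attacks row 6 at column 5 and diagonals 3.
(5,1) attacks row 6 at column 1 and diagonals 2.
Attacked columns: {1, 2, 3, 5, 6}. Safe: {4}.

columns 4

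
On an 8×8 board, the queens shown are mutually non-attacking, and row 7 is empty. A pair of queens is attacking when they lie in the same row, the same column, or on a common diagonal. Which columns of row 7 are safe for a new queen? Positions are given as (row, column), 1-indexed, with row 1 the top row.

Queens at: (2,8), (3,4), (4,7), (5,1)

columns 2, 5, 6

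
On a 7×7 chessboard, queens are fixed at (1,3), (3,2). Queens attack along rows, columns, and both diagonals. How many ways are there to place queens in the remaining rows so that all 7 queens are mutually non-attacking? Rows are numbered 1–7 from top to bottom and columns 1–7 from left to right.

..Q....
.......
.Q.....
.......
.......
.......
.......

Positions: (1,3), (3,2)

2

Branch on row 2: col 5 → 0; col 6 → 1; col 7 → 1.
Sum: 0 + 1 + 1 = 2.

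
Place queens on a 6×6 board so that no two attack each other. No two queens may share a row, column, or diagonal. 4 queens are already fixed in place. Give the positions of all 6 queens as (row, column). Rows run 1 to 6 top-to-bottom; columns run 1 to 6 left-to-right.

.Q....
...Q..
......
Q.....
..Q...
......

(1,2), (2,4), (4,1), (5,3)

(1,2) (2,4) (3,6) (4,1) (5,3) (6,5)

Row 3: attacked by (1,2)→{2,4}; (2,4)→{3,4,5}; (4,1)→{1,2}; (5,3)→{1,3,5}. Safe: 6. Place at column 6.
Row 6: attacked by (1,2)→{2}; (2,4)→{4}; (3,6)→{3,6}; (4,1)→{1,3}; (5,3)→{2,3,4}. Safe: 5. Place at column 5.
Columns [2, 4, 6, 1, 3, 5], r−c [-1, -2, -3, 3, 2, 1], r+c [3, 6, 9, 5, 8, 11] are all distinct, so no two queens attack.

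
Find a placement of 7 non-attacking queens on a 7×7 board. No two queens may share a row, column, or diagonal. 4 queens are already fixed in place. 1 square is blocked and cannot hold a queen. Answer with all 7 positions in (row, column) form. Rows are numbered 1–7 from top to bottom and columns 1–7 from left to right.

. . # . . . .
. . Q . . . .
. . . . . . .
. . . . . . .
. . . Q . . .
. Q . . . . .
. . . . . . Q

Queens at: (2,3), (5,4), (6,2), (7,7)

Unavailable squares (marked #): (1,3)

Row 1: attacked by (2,3)→{2,3,4}; (5,4)→{4}; (6,2)→{2,7}; (7,7)→{1,7}. Blocked: 3. Safe: 5, 6. Place at column 5.
Row 3: attacked by (1,5)→{3,5,7}; (2,3)→{2,3,4}; (5,4)→{2,4,6}; (6,2)→{2,5}; (7,7)→{3,7}. Safe: 1. Place at column 1.
Row 4: attacked by (1,5)→{2,5}; (2,3)→{1,3,5}; (3,1)→{1,2}; (5,4)→{3,4,5}; (6,2)→{2,4}; (7,7)→{4,7}. Safe: 6. Place at column 6.
Columns [5, 3, 1, 6, 4, 2, 7], r−c [-4, -1, 2, -2, 1, 4, 0], r+c [6, 5, 4, 10, 9, 8, 14] are all distinct, so no two queens attack.

(1,5) (2,3) (3,1) (4,6) (5,4) (6,2) (7,7)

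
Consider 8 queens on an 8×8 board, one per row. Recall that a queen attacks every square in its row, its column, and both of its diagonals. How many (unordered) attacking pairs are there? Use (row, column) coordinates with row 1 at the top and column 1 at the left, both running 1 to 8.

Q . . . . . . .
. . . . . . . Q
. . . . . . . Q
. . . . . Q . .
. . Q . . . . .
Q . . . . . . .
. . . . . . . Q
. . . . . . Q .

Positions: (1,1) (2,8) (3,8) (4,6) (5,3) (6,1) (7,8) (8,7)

6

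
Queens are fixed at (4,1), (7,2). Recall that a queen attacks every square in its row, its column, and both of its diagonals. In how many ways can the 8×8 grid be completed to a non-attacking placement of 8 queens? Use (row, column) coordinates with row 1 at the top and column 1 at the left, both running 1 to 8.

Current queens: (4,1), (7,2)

4

Branch on row 1: col 3 → 1; col 5 → 1; col 6 → 1; col 7 → 1.
Sum: 1 + 1 + 1 + 1 = 4.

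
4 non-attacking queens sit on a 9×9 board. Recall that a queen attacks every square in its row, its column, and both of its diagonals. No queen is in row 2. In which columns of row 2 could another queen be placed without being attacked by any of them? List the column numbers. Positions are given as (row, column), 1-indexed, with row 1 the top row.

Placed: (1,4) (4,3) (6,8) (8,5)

columns 2, 6, 7, 9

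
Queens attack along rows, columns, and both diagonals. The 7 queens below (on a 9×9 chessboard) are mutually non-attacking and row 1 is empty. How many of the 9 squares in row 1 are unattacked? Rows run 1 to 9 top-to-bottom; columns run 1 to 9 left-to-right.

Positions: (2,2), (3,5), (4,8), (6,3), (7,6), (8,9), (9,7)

(2,2) attacks row 1 at column 2 and diagonals 1, 3.
(3,5) attacks row 1 at column 5 and diagonals 3, 7.
(4,8) attacks row 1 at column 8 and diagonals 5.
(6,3) attacks row 1 at column 3 and diagonals 8.
(7,6) attacks row 1 at column 6.
(8,9) attacks row 1 at column 9 and diagonals 2.
(9,7) attacks row 1 at column 7.
Attacked columns: {1, 2, 3, 5, 6, 7, 8, 9}. Safe: {4}.

1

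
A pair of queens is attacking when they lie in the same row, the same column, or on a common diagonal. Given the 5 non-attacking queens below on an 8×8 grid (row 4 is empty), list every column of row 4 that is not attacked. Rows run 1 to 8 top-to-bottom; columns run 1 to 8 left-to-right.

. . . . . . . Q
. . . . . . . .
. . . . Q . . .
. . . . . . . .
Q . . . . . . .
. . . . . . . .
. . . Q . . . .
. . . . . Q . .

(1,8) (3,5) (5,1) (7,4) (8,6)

(1,8) attacks row 4 at column 8 and diagonals 5.
(3,5) attacks row 4 at column 5 and diagonals 4, 6.
(5,1) attacks row 4 at column 1 and diagonals 2.
(7,4) attacks row 4 at column 4 and diagonals 1, 7.
(8,6) attacks row 4 at column 6 and diagonals 2.
Attacked columns: {1, 2, 4, 5, 6, 7, 8}. Safe: {3}.

columns 3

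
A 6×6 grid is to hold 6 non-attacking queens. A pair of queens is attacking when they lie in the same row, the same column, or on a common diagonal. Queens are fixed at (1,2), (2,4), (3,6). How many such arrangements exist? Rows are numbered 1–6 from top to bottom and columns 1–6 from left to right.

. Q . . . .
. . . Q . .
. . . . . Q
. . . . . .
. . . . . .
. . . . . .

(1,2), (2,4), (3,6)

1

Branch on row 4: col 1 → 1; col 3 → 0.
Sum: 1 + 0 = 1.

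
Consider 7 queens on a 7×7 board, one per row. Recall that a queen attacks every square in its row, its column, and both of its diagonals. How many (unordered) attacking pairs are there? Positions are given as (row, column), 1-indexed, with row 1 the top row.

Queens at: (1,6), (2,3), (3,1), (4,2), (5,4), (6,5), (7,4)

Same column: (5,4)–(7,4) (column 4).
Same diagonal: (3,1)–(4,2) (|3−4| = |1−2| = 1); (5,4)–(6,5) (|5−6| = |4−5| = 1); (6,5)–(7,4) (|6−7| = |5−4| = 1).
Total attacking pairs: 4.

4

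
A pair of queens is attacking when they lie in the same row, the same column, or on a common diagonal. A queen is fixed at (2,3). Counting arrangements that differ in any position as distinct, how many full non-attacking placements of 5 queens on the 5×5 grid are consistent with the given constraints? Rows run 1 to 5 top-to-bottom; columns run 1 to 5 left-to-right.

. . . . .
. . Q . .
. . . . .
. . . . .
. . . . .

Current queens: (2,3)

Branch on row 1: col 1 → 1; col 5 → 1.
Sum: 1 + 1 = 2.

2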